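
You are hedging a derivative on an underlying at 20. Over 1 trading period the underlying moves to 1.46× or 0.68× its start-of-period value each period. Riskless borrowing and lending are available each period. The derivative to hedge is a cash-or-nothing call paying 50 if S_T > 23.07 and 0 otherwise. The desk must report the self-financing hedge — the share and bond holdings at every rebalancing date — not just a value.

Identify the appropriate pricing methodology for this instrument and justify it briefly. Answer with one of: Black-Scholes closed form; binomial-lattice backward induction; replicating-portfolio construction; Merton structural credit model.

Key observation: what is demanded is not a single number but the (Δ, B) position at each node of the 1.46/0.68 tree starting at 20; constructing those positions is the replicating-portfolio method.

framework: replicating-portfolio construction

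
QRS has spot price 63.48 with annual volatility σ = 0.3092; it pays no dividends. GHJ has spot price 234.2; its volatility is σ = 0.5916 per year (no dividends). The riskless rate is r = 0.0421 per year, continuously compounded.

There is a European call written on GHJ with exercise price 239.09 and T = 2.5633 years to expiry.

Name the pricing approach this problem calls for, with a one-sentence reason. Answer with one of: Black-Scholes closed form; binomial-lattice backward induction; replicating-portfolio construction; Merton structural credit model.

Key observation: a European-exercise option on GHJ struck at 239.09 — a GBM underlying with constant parameters — admits an analytic price: the data contain no early exercise, no discrete tree, no debt structure.

framework: Black-Scholes closed form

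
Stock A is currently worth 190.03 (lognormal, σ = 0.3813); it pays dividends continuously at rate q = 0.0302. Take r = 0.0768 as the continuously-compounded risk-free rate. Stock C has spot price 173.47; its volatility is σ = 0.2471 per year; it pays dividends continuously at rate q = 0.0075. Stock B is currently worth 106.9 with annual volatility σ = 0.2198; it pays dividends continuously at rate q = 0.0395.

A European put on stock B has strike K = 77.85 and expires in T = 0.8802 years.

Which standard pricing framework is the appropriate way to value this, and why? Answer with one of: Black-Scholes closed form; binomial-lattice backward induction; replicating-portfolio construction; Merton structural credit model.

framework: Black-Scholes closed form

Key observation: the instrument is a plain European put (strike 77.85) on a lognormal asset; the exact continuous-time formula applies directly.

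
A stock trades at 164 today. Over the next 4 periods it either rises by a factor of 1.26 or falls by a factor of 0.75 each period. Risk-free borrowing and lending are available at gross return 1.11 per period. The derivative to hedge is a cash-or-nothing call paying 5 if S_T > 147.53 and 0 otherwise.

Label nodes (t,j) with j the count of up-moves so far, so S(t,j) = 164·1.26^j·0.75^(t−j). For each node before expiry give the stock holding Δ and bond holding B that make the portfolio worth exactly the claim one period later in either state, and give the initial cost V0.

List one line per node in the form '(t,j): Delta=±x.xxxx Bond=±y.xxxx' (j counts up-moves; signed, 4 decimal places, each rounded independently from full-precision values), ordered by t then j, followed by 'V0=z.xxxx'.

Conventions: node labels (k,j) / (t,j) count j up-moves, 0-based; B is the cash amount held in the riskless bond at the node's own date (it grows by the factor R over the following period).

(0,0): Delta=0.0192 Bond=-0.9710
(1,0): Delta=0.0322 Bond=-2.6789
(1,1): Delta=0.0160 Bond=-0.4108
(2,0): Delta=0.0000 Bond=0.0000
(2,1): Delta=0.0402 Bond=-4.2126
(2,2): Delta=0.0100 Bond=1.1093
(3,0): Delta=0.0000 Bond=0.0000
(3,1): Delta=0.0000 Bond=0.0000
(3,2): Delta=0.0502 Bond=-6.6243
(3,3): Delta=0.0000 Bond=4.5045
V0=2.1806

The replicating-portfolio and risk-neutral prices coincide; use p* = (1.11−0.75)/(1.26−0.75) = 0.7059 for the latter.
Terminal payoffs: V(4,0)=0.0000, V(4,1)=0.0000, V(4,2)=0.0000, V(4,3)=5.0000, V(4,4)=5.0000
Node (3,0) S=69.1875: V=(p*·0.0000+(1−p*)·0.0000)/1.11=0.0000; Δ=(0.0000−0.0000)/(87.1762−51.8906)=0.0000; B=V−Δ·S=0.0000
Node (3,1) S=116.2350: V=(p*·0.0000+(1−p*)·0.0000)/1.11=0.0000; Δ=(0.0000−0.0000)/(146.4561−87.1763)=0.0000; B=V−Δ·S=0.0000
Node (3,2) S=195.2748: V=(p*·5.0000+(1−p*)·0.0000)/1.11=3.1797; Δ=(5.0000−0.0000)/(246.0462−146.4561)=0.0502; B=V−Δ·S=-6.6243
Node (3,3) S=328.0617: V=(p*·5.0000+(1−p*)·5.0000)/1.11=4.5045; Δ=(5.0000−5.0000)/(413.3577−246.0462)=0.0000; B=V−Δ·S=4.5045
Node (2,0) S=92.2500: V=(p*·0.0000+(1−p*)·0.0000)/1.11=0.0000; Δ=(0.0000−0.0000)/(116.2350−69.1875)=0.0000; B=V−Δ·S=0.0000
Node (2,1) S=154.9800: V=(p*·3.1797+(1−p*)·0.0000)/1.11=2.0220; Δ=(3.1797−0.0000)/(195.2748−116.2350)=0.0402; B=V−Δ·S=-4.2126
Node (2,2) S=260.3664: V=(p*·4.5045+(1−p*)·3.1797)/1.11=3.7071; Δ=(4.5045−3.1797)/(328.0617−195.2748)=0.0100; B=V−Δ·S=1.1093
Node (1,0) S=123.0000: V=(p*·2.0220+(1−p*)·0.0000)/1.11=1.2859; Δ=(2.0220−0.0000)/(154.9800−92.2500)=0.0322; B=V−Δ·S=-2.6789
Node (1,1) S=206.6400: V=(p*·3.7071+(1−p*)·2.0220)/1.11=2.8932; Δ=(3.7071−2.0220)/(260.3664−154.9800)=0.0160; B=V−Δ·S=-0.4108
Node (0,0) S=164.0000: V=(p*·2.8932+(1−p*)·1.2859)/1.11=2.1806; Δ=(2.8932−1.2859)/(206.6400−123.0000)=0.0192; B=V−Δ·S=-0.9710
As a check, the time-0 holding Δ(0,0)·S0 + B(0,0) comes to 2.1806 — exactly V0.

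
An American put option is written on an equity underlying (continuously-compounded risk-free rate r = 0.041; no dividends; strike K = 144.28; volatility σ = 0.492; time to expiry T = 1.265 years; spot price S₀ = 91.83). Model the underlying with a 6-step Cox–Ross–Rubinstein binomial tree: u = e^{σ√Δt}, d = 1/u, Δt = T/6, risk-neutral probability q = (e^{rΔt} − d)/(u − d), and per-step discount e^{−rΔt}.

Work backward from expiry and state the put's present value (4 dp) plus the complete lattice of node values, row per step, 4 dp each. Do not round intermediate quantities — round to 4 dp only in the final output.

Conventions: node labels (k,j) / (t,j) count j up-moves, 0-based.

price = 55.7255
tree:
55.7255
71.0189 39.0198
85.8330 53.9095 22.4693
97.6516 71.0189 35.0619 8.2746
107.0803 85.8330 52.4500 15.5373 0.0000
114.6024 97.6516 71.0189 29.1745 0.0000 0.0000
120.6035 107.0803 85.8330 52.4500 0.0000 0.0000 0.0000

Δt=0.21083  u=1.25346  d=0.79779  q=0.46281  discount=0.99139
step 6 (expiry): payoffs max(K−S,0) = 120.6035 107.0803 85.8330 52.4500 0.0000 0.0000 0.0000
k=5: (k=5,j=0): S=29.6776, K−S=114.6024, hold=113.3606 ⇒ V=114.6024 exercise | (k=5,j=1): S=46.6284, K−S=97.6516, hold=96.4098 ⇒ V=97.6516 exercise | (k=5,j=2): S=73.2611, K−S=71.0189, hold=69.7771 ⇒ V=71.0189 exercise | (k=5,j=3): S=115.1055, K−S=29.1745, hold=27.9329 ⇒ V=29.1745 exercise | (k=5,j=4): S=180.8500, K−S=0.0000, hold=0.0000 ⇒ V=0.0000 continue | (k=5,j=5): S=284.1457, K−S=0.0000, hold=0.0000 ⇒ V=0.0000 continue
k=4: (k=4,j=0): S=37.1997, K−S=107.0803, hold=105.8385 ⇒ V=107.0803 exercise | (k=4,j=1): S=58.4470, K−S=85.8330, hold=84.5912 ⇒ V=85.8330 exercise | (k=4,j=2): S=91.8300, K−S=52.4500, hold=51.2082 ⇒ V=52.4500 exercise | (k=4,j=3): S=144.2804, K−S=0.0000, hold=15.5373 ⇒ V=15.5373 continue | (k=4,j=4): S=226.6887, K−S=0.0000, hold=0.0000 ⇒ V=0.0000 continue
k=3: (k=3,j=0): S=46.6284, K−S=97.6516, hold=96.4098 ⇒ V=97.6516 exercise | (k=3,j=1): S=73.2611, K−S=71.0189, hold=69.7771 ⇒ V=71.0189 exercise | (k=3,j=2): S=115.1055, K−S=29.1745, hold=35.0619 ⇒ V=35.0619 continue | (k=3,j=3): S=180.8500, K−S=0.0000, hold=8.2746 ⇒ V=8.2746 continue
k=2: (k=2,j=0): S=58.4470, K−S=85.8330, hold=84.5912 ⇒ V=85.8330 exercise | (k=2,j=1): S=91.8300, K−S=52.4500, hold=53.9095 ⇒ V=53.9095 continue | (k=2,j=2): S=144.2804, K−S=0.0000, hold=22.4693 ⇒ V=22.4693 continue
k=1: (k=1,j=0): S=73.2611, K−S=71.0189, hold=70.4468 ⇒ V=71.0189 exercise | (k=1,j=1): S=115.1055, K−S=29.1745, hold=39.0198 ⇒ V=39.0198 continue
k=0: (k=0,j=0): S=91.8300, K−S=52.4500, hold=55.7255 ⇒ V=55.7255 continue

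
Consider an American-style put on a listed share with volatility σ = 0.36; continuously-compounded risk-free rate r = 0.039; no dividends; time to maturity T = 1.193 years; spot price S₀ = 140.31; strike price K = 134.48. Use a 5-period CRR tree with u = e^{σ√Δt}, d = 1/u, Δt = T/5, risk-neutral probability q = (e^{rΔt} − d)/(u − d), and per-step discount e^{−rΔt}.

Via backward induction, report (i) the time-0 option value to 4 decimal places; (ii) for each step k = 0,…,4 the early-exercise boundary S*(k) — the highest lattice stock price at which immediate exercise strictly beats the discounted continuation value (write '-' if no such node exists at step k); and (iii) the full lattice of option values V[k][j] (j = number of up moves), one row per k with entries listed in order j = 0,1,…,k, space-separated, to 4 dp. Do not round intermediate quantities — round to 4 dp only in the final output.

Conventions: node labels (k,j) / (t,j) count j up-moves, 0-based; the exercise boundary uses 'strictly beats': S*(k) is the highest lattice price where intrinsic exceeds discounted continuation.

params: Δt=0.23860 u=1.19226 d=0.83875 q=0.48260 e^(-rΔt)=0.99074
t_5 payoffs: 76.2376 51.6898 16.7956 0.0000 0.0000 0.0000
t_4: node(4,0) S=69.4399 payoff=65.0401 vs cont=63.7945 → 65.0401 [stop]  node(4,1) S=98.7072 payoff=35.7728 vs cont=34.5272 → 35.7728 [stop]  node(4,2) S=140.3100 payoff=0.0000 vs cont=8.6096 → 8.6096 [wait]  node(4,3) S=199.4474 payoff=0.0000 vs cont=0.0000 → 0.0000 [wait]  node(4,4) S=283.5098 payoff=0.0000 vs cont=0.0000 → 0.0000 [wait]  ⇒ S*(4)=98.7072
t_3: node(3,0) S=82.7902 payoff=51.6898 vs cont=50.4442 → 51.6898 [stop]  node(3,1) S=117.6844 payoff=16.7956 vs cont=22.4540 → 22.4540 [wait]  node(3,2) S=167.2856 payoff=0.0000 vs cont=4.4134 → 4.4134 [wait]  node(3,3) S=237.7925 payoff=0.0000 vs cont=0.0000 → 0.0000 [wait]  ⇒ S*(3)=82.7902
t_2: node(2,0) S=98.7072 payoff=35.7728 vs cont=37.2326 → 37.2326 [wait]  node(2,1) S=140.3100 payoff=0.0000 vs cont=13.6203 → 13.6203 [wait]  node(2,2) S=199.4474 payoff=0.0000 vs cont=2.2624 → 2.2624 [wait]  ⇒ S*(2)=-
t_1: node(1,0) S=117.6844 payoff=16.7956 vs cont=25.5981 → 25.5981 [wait]  node(1,1) S=167.2856 payoff=0.0000 vs cont=8.0636 → 8.0636 [wait]  ⇒ S*(1)=-
t_0: node(0,0) S=140.3100 payoff=0.0000 vs cont=16.9773 → 16.9773 [wait]  ⇒ S*(0)=-

price = 16.9773
boundary = - - - 82.7902 98.7072
tree:
16.9773
25.5981 8.0636
37.2326 13.6203 2.2624
51.6898 22.4540 4.4134 0.0000
65.0401 35.7728 8.6096 0.0000 0.0000
76.2376 51.6898 16.7956 0.0000 0.0000 0.0000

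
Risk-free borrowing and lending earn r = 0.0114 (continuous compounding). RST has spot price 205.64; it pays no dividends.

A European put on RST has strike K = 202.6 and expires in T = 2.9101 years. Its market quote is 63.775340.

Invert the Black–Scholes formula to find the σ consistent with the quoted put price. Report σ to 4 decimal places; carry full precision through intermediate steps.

sigma = 0.5176

At σ = 0.5176 the Black–Scholes value reproduces the quote:
σ√T = 0.5176·√2.9101 = 0.882975
d₁ = (ln(S/K) + (r+σ²/2)T) / (σ√T) = (ln(205.64/202.6) + (0.0114+0.5176²/2)·2.9101) / 0.882975 = (0.014893 + 0.422997) / 0.882975 = 0.495927
d₂ = d₁ − σ√T = 0.495927 − 0.882975 = -0.387048
e^{−rT} = 0.967369
N(−d₁) = 0.309973,  N(−d₂) = 0.650640
V = K·e^{−rT}·N(−d₂) − S·N(−d₁) = 127.518200 − 63.742859 = 63.775340 (equal to the quote); since ∂V/∂σ > 0 for all σ, the implied volatility is unique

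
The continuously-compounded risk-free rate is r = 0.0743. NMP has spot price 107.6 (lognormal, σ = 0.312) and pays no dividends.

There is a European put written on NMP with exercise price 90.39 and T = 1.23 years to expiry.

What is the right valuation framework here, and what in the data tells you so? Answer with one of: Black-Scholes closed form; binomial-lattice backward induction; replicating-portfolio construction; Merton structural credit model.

framework: Black-Scholes closed form

Key observation: with NMP following a GBM at constant σ and r, the European put struck at 90.39 prices in closed form — nothing here needs a stepwise model or a balance sheet.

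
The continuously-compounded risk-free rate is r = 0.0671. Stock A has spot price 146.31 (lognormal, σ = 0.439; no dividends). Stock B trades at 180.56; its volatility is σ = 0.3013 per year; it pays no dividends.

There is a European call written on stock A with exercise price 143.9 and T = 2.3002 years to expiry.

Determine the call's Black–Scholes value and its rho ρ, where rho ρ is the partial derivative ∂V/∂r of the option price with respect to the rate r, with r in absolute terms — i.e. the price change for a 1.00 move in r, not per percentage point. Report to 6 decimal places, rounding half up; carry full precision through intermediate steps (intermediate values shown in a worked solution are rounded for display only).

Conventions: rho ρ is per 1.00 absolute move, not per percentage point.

price = 47.761332
ρ = 133.221078

σ√T = 0.439·√2.3002 = 0.665805
d₁ = (ln(S/K) + (r+σ²/2)T) / (σ√T) = (ln(146.31/143.9) + (0.0671+0.439²/2)·2.3002) / 0.665805 = (0.016609 + 0.375992) / 0.665805 = 0.589663
d₂ = d₁ − σ√T = 0.589663 − 0.665805 = -0.076142
e^{−rT} = 0.856978
N(d₁) = 0.722292,  N(d₂) = 0.469653
Call price V = S·N(d₁) − K·e^{−rT}·N(d₂) = 105.678503 − 57.917172 = 47.761332
ρ = K·T·e^{−rT}·N(d₂) = 133.221078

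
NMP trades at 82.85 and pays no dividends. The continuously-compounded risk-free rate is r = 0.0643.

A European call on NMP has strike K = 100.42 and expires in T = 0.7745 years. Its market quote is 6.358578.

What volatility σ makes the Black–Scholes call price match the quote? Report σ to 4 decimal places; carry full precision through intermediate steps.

sigma = 0.3733

At σ = 0.3733 the Black–Scholes value reproduces the quote:
σ√T = 0.3733·√0.7745 = 0.328525
d₁ = (ln(S/K) + (r+σ²/2)T) / (σ√T) = (ln(82.85/100.42) + (0.0643+0.3733²/2)·0.7745) / 0.328525 = (-0.192330 + 0.103765) / 0.328525 = -0.269583
d₂ = d₁ − σ√T = -0.269583 − 0.328525 = -0.598108
e^{−rT} = 0.951419
N(d₁) = 0.393740,  N(d₂) = 0.274884
V = S·N(d₁) − K·e^{−rT}·N(d₂) = 32.621396 − 26.262818 = 6.358578 (the quoted price), and the Black–Scholes price is strictly increasing in σ, so σ is unique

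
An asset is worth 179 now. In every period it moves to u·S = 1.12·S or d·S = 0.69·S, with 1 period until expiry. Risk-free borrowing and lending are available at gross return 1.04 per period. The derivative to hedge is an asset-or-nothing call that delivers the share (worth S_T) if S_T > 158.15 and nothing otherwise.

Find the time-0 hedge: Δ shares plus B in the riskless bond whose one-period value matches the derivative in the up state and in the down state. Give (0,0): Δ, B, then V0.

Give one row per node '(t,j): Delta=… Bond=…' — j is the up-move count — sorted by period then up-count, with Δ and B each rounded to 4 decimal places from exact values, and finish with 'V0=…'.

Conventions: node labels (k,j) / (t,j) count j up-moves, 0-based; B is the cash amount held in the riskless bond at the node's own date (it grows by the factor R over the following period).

Risk-neutral probability p* = (R−d)/(u−d) = (1.04−0.69)/(1.12−0.69) = 0.8140.
Expiry values: V(1,0)=0.0000, V(1,1)=200.4800
  t=0,j=0: stock 179.0000 → up 200.4800 (V=200.4800), down 123.5100 (V=0.0000). Price 156.9052; hedge Δ=2.6047, bond B=-309.3274.
Check: Δ(0,0)·S0 + B(0,0) = 156.9052 = V0.

(0,0): Delta=2.6047 Bond=-309.3274
V0=156.9052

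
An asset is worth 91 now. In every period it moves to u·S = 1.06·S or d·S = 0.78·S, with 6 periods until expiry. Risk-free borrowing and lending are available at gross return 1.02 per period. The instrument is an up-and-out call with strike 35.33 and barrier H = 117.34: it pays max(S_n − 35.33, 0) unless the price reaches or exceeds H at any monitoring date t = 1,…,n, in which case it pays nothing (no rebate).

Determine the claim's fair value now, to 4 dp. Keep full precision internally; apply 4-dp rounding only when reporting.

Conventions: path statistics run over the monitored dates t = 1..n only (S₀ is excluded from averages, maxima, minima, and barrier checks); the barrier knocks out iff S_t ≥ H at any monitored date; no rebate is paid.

With p* = (R−d)/(u−d) = 0.8571, sum probability × payoff across the paths and divide by R^6.
Enumerate all 2^6 = 64 price paths (U = up ×1.06, D = down ×0.78); each path with k up-moves has probability p*^k·(1−p*)^(6−k).
DDDDDD: M=70.9800, payoff=0.0000, prob=0.000008
UDDDDD: M=96.4600, payoff=0.0000, prob=0.000051
DUDDDD: M=75.2388, payoff=0.0000, prob=0.000051
UUDDDD: M=102.2476, payoff=2.5170, prob=0.000306
DDUDDD: M=70.9800, payoff=0.0000, prob=0.000051
UDUDDD: M=96.4600, payoff=2.5170, prob=0.000306
DUUDDD: M=79.7531, payoff=2.5170, prob=0.000306
UUUDDD: M=108.3825, payoff=16.1031, prob=0.001836
DDDUDD: M=70.9800, payoff=0.0000, prob=0.000051
UDDUDD: M=96.4600, payoff=2.5170, prob=0.000306
DUDUDD: M=75.2388, payoff=2.5170, prob=0.000306
UUDUDD: M=102.2476, payoff=16.1031, prob=0.001836
DDUUDD: M=70.9800, payoff=2.5170, prob=0.000306
UDUUDD: M=96.4600, payoff=16.1031, prob=0.001836
DUUUDD: M=84.5383, payoff=16.1031, prob=0.001836
UUUUDD: M=114.8854, payoff=34.5663, prob=0.011016
DDDDUD: M=70.9800, payoff=0.0000, prob=0.000051
UDDDUD: M=96.4600, payoff=2.5170, prob=0.000306
DUDDUD: M=75.2388, payoff=2.5170, prob=0.000306
UUDDUD: M=102.2476, payoff=16.1031, prob=0.001836
DDUDUD: M=70.9800, payoff=2.5170, prob=0.000306
UDUDUD: M=96.4600, payoff=16.1031, prob=0.001836
DUUDUD: M=79.7531, payoff=16.1031, prob=0.001836
UUUDUD: M=108.3825, payoff=34.5663, prob=0.011016
DDDUUD: M=70.9800, payoff=2.5170, prob=0.000306
UDDUUD: M=96.4600, payoff=16.1031, prob=0.001836
DUDUUD: M=75.2388, payoff=16.1031, prob=0.001836
UUDUUD: M=102.2476, payoff=34.5663, prob=0.011016
DDUUUD: M=70.9800, payoff=16.1031, prob=0.001836
UDUUUD: M=96.4600, payoff=34.5663, prob=0.011016
DUUUUD: M=89.6106, payoff=34.5663, prob=0.011016
UUUUUD: M=121.7785, payoff=0.0000, prob=0.066095
DDDDDU: M=70.9800, payoff=0.0000, prob=0.000051
UDDDDU: M=96.4600, payoff=2.5170, prob=0.000306
DUDDDU: M=75.2388, payoff=2.5170, prob=0.000306
UUDDDU: M=102.2476, payoff=16.1031, prob=0.001836
DDUDDU: M=70.9800, payoff=2.5170, prob=0.000306
UDUDDU: M=96.4600, payoff=16.1031, prob=0.001836
DUUDDU: M=79.7531, payoff=16.1031, prob=0.001836
UUUDDU: M=108.3825, payoff=34.5663, prob=0.011016
DDDUDU: M=70.9800, payoff=2.5170, prob=0.000306
UDDUDU: M=96.4600, payoff=16.1031, prob=0.001836
DUDUDU: M=75.2388, payoff=16.1031, prob=0.001836
UUDUDU: M=102.2476, payoff=34.5663, prob=0.011016
DDUUDU: M=70.9800, payoff=16.1031, prob=0.001836
UDUUDU: M=96.4600, payoff=34.5663, prob=0.011016
DUUUDU: M=84.5383, payoff=34.5663, prob=0.011016
UUUUDU: M=114.8854, payoff=59.6573, prob=0.066095
DDDDUU: M=70.9800, payoff=2.5170, prob=0.000306
UDDDUU: M=96.4600, payoff=16.1031, prob=0.001836
DUDDUU: M=75.2388, payoff=16.1031, prob=0.001836
UUDDUU: M=102.2476, payoff=34.5663, prob=0.011016
DDUDUU: M=70.9800, payoff=16.1031, prob=0.001836
UDUDUU: M=96.4600, payoff=34.5663, prob=0.011016
DUUDUU: M=79.7531, payoff=34.5663, prob=0.011016
UUUDUU: M=108.3825, payoff=59.6573, prob=0.066095
DDDUUU: M=70.9800, payoff=16.1031, prob=0.001836
UDDUUU: M=96.4600, payoff=34.5663, prob=0.011016
DUDUUU: M=75.2388, payoff=34.5663, prob=0.011016
UUDUUU: M=102.2476, payoff=59.6573, prob=0.066095
DDUUUU: M=70.9800, payoff=34.5663, prob=0.011016
UDUUUU: M=96.4600, payoff=59.6573, prob=0.066095
DUUUUU: M=94.9873, payoff=59.6573, prob=0.066095
UUUUUU: M=129.0852, payoff=0.0000, prob=0.396569
Price = Σ prob·payoff / R^6 = 26.029690 / 1.126162 = 23.1136

price = 23.1136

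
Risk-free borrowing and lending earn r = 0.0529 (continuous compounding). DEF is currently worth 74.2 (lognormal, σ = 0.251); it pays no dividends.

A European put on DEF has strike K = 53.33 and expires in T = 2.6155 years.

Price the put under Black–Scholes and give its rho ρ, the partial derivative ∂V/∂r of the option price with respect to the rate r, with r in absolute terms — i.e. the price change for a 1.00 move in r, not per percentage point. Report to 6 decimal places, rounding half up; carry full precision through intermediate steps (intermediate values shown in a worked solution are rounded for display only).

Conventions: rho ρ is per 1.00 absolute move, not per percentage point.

price = 1.446670
ρ = -20.730935

σ√T = 0.251·√2.6155 = 0.405930
d₁ = (ln(S/K) + (r+σ²/2)T) / (σ√T) = (ln(74.2/53.33) + (0.0529+0.251²/2)·2.6155) / 0.405930 = (0.330265 + 0.220750) / 0.405930 = 1.357413
d₂ = d₁ − σ√T = 1.357413 − 0.405930 = 0.951483
e^{−rT} = 0.870785
N(−d₁) = 0.087325,  N(−d₂) = 0.170680
Put price V = K·e^{−rT}·N(−d₂) − S·N(−d₁) = 7.926184 − 6.479514 = 1.446670
ρ = −K·T·e^{−rT}·N(−d₂) = -20.730935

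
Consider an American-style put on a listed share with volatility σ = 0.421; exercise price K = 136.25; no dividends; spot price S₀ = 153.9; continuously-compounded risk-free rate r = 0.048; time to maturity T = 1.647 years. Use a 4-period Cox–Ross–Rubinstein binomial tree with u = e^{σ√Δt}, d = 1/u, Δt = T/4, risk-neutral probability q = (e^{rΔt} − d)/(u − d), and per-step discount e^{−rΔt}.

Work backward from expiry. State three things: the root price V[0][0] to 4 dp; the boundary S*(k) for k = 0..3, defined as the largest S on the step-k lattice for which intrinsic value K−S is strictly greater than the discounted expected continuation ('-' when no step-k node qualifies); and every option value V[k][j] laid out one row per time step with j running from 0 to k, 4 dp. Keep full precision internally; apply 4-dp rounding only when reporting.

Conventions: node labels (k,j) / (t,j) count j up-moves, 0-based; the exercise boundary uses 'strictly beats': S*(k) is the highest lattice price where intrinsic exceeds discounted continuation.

Δt=0.41175  u=1.31016  d=0.76327  q=0.46937  discount=0.98043
step 4 (expiry): payoffs max(K−S,0) = 84.0168 46.5913 0.0000 0.0000 0.0000
step 3: (k=3,j=0): S=68.4336, K−S=67.8164, hold=65.1500 ⇒ V=67.8164 exercise | (k=3,j=1): S=117.4669, K−S=18.7831, hold=24.2389 ⇒ V=24.2389 continue | (k=3,j=2): S=201.6330, K−S=0.0000, hold=0.0000 ⇒ V=0.0000 continue | (k=3,j=3): S=346.1048, K−S=0.0000, hold=0.0000 ⇒ V=0.0000 continue  boundary S*=68.4336
step 2: (k=2,j=0): S=89.6587, K−S=46.5913, hold=46.4356 ⇒ V=46.5913 exercise | (k=2,j=1): S=153.9000, K−S=0.0000, hold=12.6102 ⇒ V=12.6102 continue | (k=2,j=2): S=264.1707, K−S=0.0000, hold=0.0000 ⇒ V=0.0000 continue  boundary S*=89.6587
step 1: (k=1,j=0): S=117.4669, K−S=18.7831, hold=30.0419 ⇒ V=30.0419 continue | (k=1,j=1): S=201.6330, K−S=0.0000, hold=6.5604 ⇒ V=6.5604 continue  boundary S*=-
step 0: (k=0,j=0): S=153.9000, K−S=0.0000, hold=18.6482 ⇒ V=18.6482 continue  boundary S*=-

price = 18.6482
boundary = - - 89.6587 68.4336
tree:
18.6482
30.0419 6.5604
46.5913 12.6102 0.0000
67.8164 24.2389 0.0000 0.0000
84.0168 46.5913 0.0000 0.0000 0.0000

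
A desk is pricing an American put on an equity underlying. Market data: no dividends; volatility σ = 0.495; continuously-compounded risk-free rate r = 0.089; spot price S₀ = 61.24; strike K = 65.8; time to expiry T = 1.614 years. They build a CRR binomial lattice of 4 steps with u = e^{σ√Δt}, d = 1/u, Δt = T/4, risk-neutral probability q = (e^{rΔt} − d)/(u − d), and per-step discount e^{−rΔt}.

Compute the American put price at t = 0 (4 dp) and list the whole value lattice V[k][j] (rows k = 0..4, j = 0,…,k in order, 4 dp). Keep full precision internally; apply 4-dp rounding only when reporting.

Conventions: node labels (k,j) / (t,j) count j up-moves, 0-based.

price = 14.0249
tree:
14.0249
22.0396 6.3856
33.1470 11.6510 1.1510
41.9567 21.0823 2.2909 0.0000
48.3895 33.1470 4.5600 0.0000 0.0000

Δt=0.40350  u=1.36948  d=0.73020  q=0.47923  discount=0.96473
step 4 (expiry): payoffs max(K−S,0) = 48.3895 33.1470 4.5600 0.0000 0.0000
k=3: (k=3,j=0): S=23.8433, K−S=41.9567, hold=39.6356 ⇒ V=41.9567 exercise | (k=3,j=1): S=44.7177, K−S=21.0823, hold=18.7613 ⇒ V=21.0823 exercise | (k=3,j=2): S=83.8670, K−S=0.0000, hold=2.2909 ⇒ V=2.2909 continue | (k=3,j=3): S=157.2909, K−S=0.0000, hold=0.0000 ⇒ V=0.0000 continue
k=2: (k=2,j=0): S=32.6530, K−S=33.1470, hold=30.8260 ⇒ V=33.1470 exercise | (k=2,j=1): S=61.2400, K−S=4.5600, hold=11.6510 ⇒ V=11.6510 continue | (k=2,j=2): S=114.8544, K−S=0.0000, hold=1.1510 ⇒ V=1.1510 continue
k=1: (k=1,j=0): S=44.7177, K−S=21.0823, hold=22.0396 ⇒ V=22.0396 continue | (k=1,j=1): S=83.8670, K−S=0.0000, hold=6.3856 ⇒ V=6.3856 continue
k=0: (k=0,j=0): S=61.2400, K−S=4.5600, hold=14.0249 ⇒ V=14.0249 continue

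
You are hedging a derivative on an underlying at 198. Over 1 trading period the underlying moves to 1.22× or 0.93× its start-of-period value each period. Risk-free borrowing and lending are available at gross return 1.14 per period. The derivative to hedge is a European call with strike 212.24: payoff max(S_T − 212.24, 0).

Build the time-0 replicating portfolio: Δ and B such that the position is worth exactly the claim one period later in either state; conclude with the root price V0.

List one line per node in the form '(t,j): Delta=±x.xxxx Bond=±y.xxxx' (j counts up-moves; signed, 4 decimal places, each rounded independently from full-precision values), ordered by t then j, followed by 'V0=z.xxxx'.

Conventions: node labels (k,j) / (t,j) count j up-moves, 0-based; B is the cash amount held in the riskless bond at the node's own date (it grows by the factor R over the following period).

Under the risk-neutral measure, an up-move has probability p* = (R−d)/(u−d) = 0.7241 and values discount at R = 1.14.
At maturity the claim pays: V(1,0)=0.0000, V(1,1)=29.3200
Node (0,0) S=198.0000: V=(p*·29.3200+(1−p*)·0.0000)/1.14=18.6243; Δ=(29.3200−0.0000)/(241.5600−184.1400)=0.5106; B=V−Δ·S=-82.4791
As a check, the time-0 holding Δ(0,0)·S0 + B(0,0) comes to 18.6243 — exactly V0.

(0,0): Delta=0.5106 Bond=-82.4791
V0=18.6243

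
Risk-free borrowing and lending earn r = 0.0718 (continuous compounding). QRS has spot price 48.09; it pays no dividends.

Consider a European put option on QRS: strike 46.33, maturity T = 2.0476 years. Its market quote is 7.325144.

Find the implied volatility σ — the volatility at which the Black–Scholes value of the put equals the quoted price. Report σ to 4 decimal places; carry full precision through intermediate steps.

sigma = 0.4419

At σ = 0.4419 the Black–Scholes value reproduces the quote:
σ√T = 0.4419·√2.0476 = 0.632334
d₁ = (ln(S/K) + (r+σ²/2)T) / (σ√T) = (ln(48.09/46.33) + (0.0718+0.4419²/2)·2.0476) / 0.632334 = (0.037285 + 0.346941) / 0.632334 = 0.607630
d₂ = d₁ − σ√T = 0.607630 − 0.632334 = -0.024704
e^{−rT} = 0.863279
N(−d₁) = 0.271716,  N(−d₂) = 0.509854
V = K·e^{−rT}·N(−d₂) − S·N(−d₁) = 20.391982 − 13.066837 = 7.325144 (equal to the quote); since ∂V/∂σ > 0 for all σ, the implied volatility is unique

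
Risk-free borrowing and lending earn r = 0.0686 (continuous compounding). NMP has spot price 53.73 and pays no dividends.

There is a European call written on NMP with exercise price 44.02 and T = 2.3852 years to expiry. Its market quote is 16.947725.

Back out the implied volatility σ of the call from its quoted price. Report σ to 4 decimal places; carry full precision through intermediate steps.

sigma = 0.1831

At σ = 0.1831 the Black–Scholes value reproduces the quote:
σ√T = 0.1831·√2.3852 = 0.282781
d₁ = (ln(S/K) + (r+σ²/2)T) / (σ√T) = (ln(53.73/44.02) + (0.0686+0.1831²/2)·2.3852) / 0.282781 = (0.199327 + 0.203607) / 0.282781 = 1.424899
d₂ = d₁ − σ√T = 1.424899 − 0.282781 = 1.142117
e^{−rT} = 0.849061
N(d₁) = 0.922907,  N(d₂) = 0.873297
V = S·N(d₁) − K·e^{−rT}·N(d₂) = 49.587781 − 32.640056 = 16.947725 (equal to the quote); since ∂V/∂σ > 0 for all σ, the implied volatility is unique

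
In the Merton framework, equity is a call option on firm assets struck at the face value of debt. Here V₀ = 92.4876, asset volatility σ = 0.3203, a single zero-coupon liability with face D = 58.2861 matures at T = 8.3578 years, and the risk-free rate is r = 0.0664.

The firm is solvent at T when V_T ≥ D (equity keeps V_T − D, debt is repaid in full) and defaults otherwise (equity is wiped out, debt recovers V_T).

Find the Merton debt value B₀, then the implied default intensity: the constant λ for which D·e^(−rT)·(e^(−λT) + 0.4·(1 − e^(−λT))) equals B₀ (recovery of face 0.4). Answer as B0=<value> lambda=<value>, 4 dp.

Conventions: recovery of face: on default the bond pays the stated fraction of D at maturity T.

Equity is a call on the firm's assets struck at D = 58.2861:
d₁ = [ln(V₀/D) + (r + σ²/2)T] / (σ√T)
   = [ln(92.4876/58.2861) + (0.0664 + 0.5·0.3203²)·8.3578] / (0.3203·√8.3578)
   = [0.461711 + 0.983680] / 0.925983 = 1.560926
d₂ = d₁ − σ√T = 1.560926 − 0.925983 = 0.634944
N(d₁) = 0.940729,  N(d₂) = 0.737267,  e^(−rT) = 0.574096
E₀ = V₀·N(d₁) − D·e^(−rT)·N(d₂)
   = 92.4876·0.940729 − 58.2861·0.574096·0.737267 = 62.335484
B₀ = V₀ − E₀ = 92.4876 − 62.335484 = 30.152116
e^(−λT) = (B₀·e^(rT)/D − 0.4)/(1 − 0.4) = (30.1521·1.741868/58.2861 − 0.4)/0.6 = 0.83514848
λ = −ln(0.83514848)/8.3578 = 0.021554

B0=30.1521 lambda=0.0216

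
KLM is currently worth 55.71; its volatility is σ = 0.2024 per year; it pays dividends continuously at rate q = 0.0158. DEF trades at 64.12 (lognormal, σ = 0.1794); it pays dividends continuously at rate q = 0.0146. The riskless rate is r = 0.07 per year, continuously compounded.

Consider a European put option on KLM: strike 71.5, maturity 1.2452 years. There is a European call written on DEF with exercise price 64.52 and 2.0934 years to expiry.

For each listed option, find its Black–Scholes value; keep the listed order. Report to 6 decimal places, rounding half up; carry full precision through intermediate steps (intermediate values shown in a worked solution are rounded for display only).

price(KLM put K=71.5) = 12.508091
price(DEF call K=64.52) = 9.852933

[KLM put K=71.5]
σ√T = 0.2024·√1.2452 = 0.225855
d₁ = (ln(S/K) + (r−q+σ²/2)T) / (σ√T) = (ln(55.71/71.5) + (0.07−0.0158+0.2024²/2)·1.2452) / 0.225855 = (-0.249538 + 0.092995) / 0.225855 = -0.693111
d₂ = d₁ − σ√T = -0.693111 − 0.225855 = -0.918966
e^{−rT} = 0.916527
e^{−qT} = 0.980518
N(−d₁) = 0.755880,  N(−d₂) = 0.820943
price = K·e^{−rT}·N(−d₂) − S·e^{−qT}·N(−d₁) = 53.797782 − 41.289690 = 12.508091
[DEF call K=64.52]
σ√T = 0.1794·√2.0934 = 0.259566
d₁ = (ln(S/K) + (r−q+σ²/2)T) / (σ√T) = (ln(64.12/64.52) + (0.07−0.0146+0.1794²/2)·2.0934) / 0.259566 = (-0.006219 + 0.149662) / 0.259566 = 0.552625
d₂ = d₁ − σ√T = 0.552625 − 0.259566 = 0.293058
e^{−rT} = 0.863693
e^{−qT} = 0.969899
N(d₁) = 0.709740,  N(d₂) = 0.615261
price = S·e^{−qT}·N(d₁) − K·e^{−rT}·N(d₂) = 44.138648 − 34.285715 = 9.852933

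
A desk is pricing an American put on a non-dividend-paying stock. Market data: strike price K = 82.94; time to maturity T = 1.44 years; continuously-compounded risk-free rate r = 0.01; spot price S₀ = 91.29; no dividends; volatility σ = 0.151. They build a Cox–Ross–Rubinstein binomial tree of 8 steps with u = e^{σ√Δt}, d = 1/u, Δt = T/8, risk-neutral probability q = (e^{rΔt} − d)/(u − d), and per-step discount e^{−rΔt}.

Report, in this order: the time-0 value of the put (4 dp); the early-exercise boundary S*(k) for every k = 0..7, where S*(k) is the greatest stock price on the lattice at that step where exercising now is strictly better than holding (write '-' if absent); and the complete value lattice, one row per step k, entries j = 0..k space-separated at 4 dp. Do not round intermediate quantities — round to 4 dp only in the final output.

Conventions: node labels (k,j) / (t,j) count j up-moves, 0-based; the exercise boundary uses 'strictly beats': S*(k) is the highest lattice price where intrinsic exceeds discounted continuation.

price = 2.7393
boundary = - - - - - 66.2690 70.6534 75.3278
tree:
2.7393
4.1837 1.2934
6.2285 2.1380 0.4467
8.9937 3.4640 0.8092 0.0830
12.5182 5.4741 1.4507 0.1657 0.0000
16.6710 8.3780 2.5672 0.3306 0.0000 0.0000
20.7833 12.2866 4.4689 0.6599 0.0000 0.0000 0.0000
24.6405 16.6710 7.6122 1.3170 0.0000 0.0000 0.0000 0.0000
28.2582 20.7833 12.2866 2.6284 0.0000 0.0000 0.0000 0.0000 0.0000

Δt=0.18000  u=1.06616  d=0.93795  q=0.49804  discount=0.99820
step 8 (expiry): payoffs max(K−S,0) = 28.2582 20.7833 12.2866 2.6284 0.0000 0.0000 0.0000 0.0000 0.0000
step 7: (k=7,j=0): S=58.2995, K−S=24.6405, hold=24.4913 ⇒ V=24.6405 exercise | (k=7,j=1): S=66.2690, K−S=16.6710, hold=16.5219 ⇒ V=16.6710 exercise | (k=7,j=2): S=75.3278, K−S=7.6122, hold=7.4630 ⇒ V=7.6122 exercise | (k=7,j=3): S=85.6250, K−S=0.0000, hold=1.3170 ⇒ V=1.3170 continue | (k=7,j=4): S=97.3298, K−S=0.0000, hold=0.0000 ⇒ V=0.0000 continue | (k=7,j=5): S=110.6346, K−S=0.0000, hold=0.0000 ⇒ V=0.0000 continue | (k=7,j=6): S=125.7582, K−S=0.0000, hold=0.0000 ⇒ V=0.0000 continue | (k=7,j=7): S=142.9491, K−S=0.0000, hold=0.0000 ⇒ V=0.0000 continue  boundary S*=75.3278
step 6: (k=6,j=0): S=62.1567, K−S=20.7833, hold=20.6342 ⇒ V=20.7833 exercise | (k=6,j=1): S=70.6534, K−S=12.2866, hold=12.1375 ⇒ V=12.2866 exercise | (k=6,j=2): S=80.3116, K−S=2.6284, hold=4.4689 ⇒ V=4.4689 continue | (k=6,j=3): S=91.2900, K−S=0.0000, hold=0.6599 ⇒ V=0.6599 continue | (k=6,j=4): S=103.7692, K−S=0.0000, hold=0.0000 ⇒ V=0.0000 continue | (k=6,j=5): S=117.9542, K−S=0.0000, hold=0.0000 ⇒ V=0.0000 continue | (k=6,j=6): S=134.0784, K−S=0.0000, hold=0.0000 ⇒ V=0.0000 continue  boundary S*=70.6534
step 5: (k=5,j=0): S=66.2690, K−S=16.6710, hold=16.5219 ⇒ V=16.6710 exercise | (k=5,j=1): S=75.3278, K−S=7.6122, hold=8.3780 ⇒ V=8.3780 continue | (k=5,j=2): S=85.6250, K−S=0.0000, hold=2.5672 ⇒ V=2.5672 continue | (k=5,j=3): S=97.3298, K−S=0.0000, hold=0.3306 ⇒ V=0.3306 continue | (k=5,j=4): S=110.6346, K−S=0.0000, hold=0.0000 ⇒ V=0.0000 continue | (k=5,j=5): S=125.7582, K−S=0.0000, hold=0.0000 ⇒ V=0.0000 continue  boundary S*=66.2690
step 4: (k=4,j=0): S=70.6534, K−S=12.2866, hold=12.5182 ⇒ V=12.5182 continue | (k=4,j=1): S=80.3116, K−S=2.6284, hold=5.4741 ⇒ V=5.4741 continue | (k=4,j=2): S=91.2900, K−S=0.0000, hold=1.4507 ⇒ V=1.4507 continue | (k=4,j=3): S=103.7692, K−S=0.0000, hold=0.1657 ⇒ V=0.1657 continue | (k=4,j=4): S=117.9542, K−S=0.0000, hold=0.0000 ⇒ V=0.0000 continue  boundary S*=-
step 3: (k=3,j=0): S=75.3278, K−S=7.6122, hold=8.9937 ⇒ V=8.9937 continue | (k=3,j=1): S=85.6250, K−S=0.0000, hold=3.4640 ⇒ V=3.4640 continue | (k=3,j=2): S=97.3298, K−S=0.0000, hold=0.8092 ⇒ V=0.8092 continue | (k=3,j=3): S=110.6346, K−S=0.0000, hold=0.0830 ⇒ V=0.0830 continue  boundary S*=-
step 2: (k=2,j=0): S=80.3116, K−S=2.6284, hold=6.2285 ⇒ V=6.2285 continue | (k=2,j=1): S=91.2900, K−S=0.0000, hold=2.1380 ⇒ V=2.1380 continue | (k=2,j=2): S=103.7692, K−S=0.0000, hold=0.4467 ⇒ V=0.4467 continue  boundary S*=-
step 1: (k=1,j=0): S=85.6250, K−S=0.0000, hold=4.1837 ⇒ V=4.1837 continue | (k=1,j=1): S=97.3298, K−S=0.0000, hold=1.2934 ⇒ V=1.2934 continue  boundary S*=-
step 0: (k=0,j=0): S=91.2900, K−S=0.0000, hold=2.7393 ⇒ V=2.7393 continue  boundary S*=-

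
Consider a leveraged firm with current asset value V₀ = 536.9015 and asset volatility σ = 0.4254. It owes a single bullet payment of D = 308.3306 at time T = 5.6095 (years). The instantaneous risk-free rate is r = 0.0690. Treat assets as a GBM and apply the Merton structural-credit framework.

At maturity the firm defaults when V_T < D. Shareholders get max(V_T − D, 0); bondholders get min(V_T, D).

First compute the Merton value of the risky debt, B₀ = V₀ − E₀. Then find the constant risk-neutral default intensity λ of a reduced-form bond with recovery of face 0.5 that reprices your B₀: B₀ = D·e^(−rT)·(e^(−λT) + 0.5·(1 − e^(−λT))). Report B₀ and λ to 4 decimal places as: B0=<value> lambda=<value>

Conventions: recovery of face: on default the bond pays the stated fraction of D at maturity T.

B0=179.9462 lambda=0.0588

Equity is a call on the firm's assets struck at D = 308.3306:
d₁ = [ln(V₀/D) + (r + σ²/2)T] / (σ√T)
   = [ln(536.9015/308.3306) + (0.0690 + 0.5·0.4254²)·5.6095] / (0.4254·√5.6095)
   = [0.554642 + 0.894618] / 1.007534 = 1.438423
d₂ = d₁ − σ√T = 1.438423 − 1.007534 = 0.430889
N(d₁) = 0.924843,  N(d₂) = 0.666726,  e^(−rT) = 0.679053
E₀ = V₀·N(d₁) − D·e^(−rT)·N(d₂)
   = 536.9015·0.924843 − 308.3306·0.679053·0.666726 = 356.955276
B₀ = V₀ − E₀ = 536.9015 − 356.955276 = 179.946224
e^(−λT) = (B₀·e^(rT)/D − 0.5)/(1 − 0.5) = (179.9462·1.472638/308.3306 − 0.5)/0.5 = 0.71890595
λ = −ln(0.71890595)/5.6095 = 0.058833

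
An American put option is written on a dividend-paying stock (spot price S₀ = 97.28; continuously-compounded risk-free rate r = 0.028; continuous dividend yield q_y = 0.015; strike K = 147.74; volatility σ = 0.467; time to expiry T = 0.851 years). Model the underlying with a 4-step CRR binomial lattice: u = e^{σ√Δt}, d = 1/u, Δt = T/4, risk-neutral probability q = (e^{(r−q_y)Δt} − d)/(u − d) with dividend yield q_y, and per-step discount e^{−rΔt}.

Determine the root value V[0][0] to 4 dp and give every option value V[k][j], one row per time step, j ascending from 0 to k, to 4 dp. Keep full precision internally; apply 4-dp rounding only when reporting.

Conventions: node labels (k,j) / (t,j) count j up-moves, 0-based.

params: Δt=0.21275 u=1.24036 d=0.80622 q=0.45274 e^(-rΔt)=0.99406
t_4 payoffs: 106.6411 84.5095 50.4600 0.0000 0.0000
k=3: node(3,0) S=50.9775 payoff=96.7625 vs cont=96.0474 → 96.7625 [stop]  node(3,1) S=78.4287 payoff=69.3113 vs cont=68.6837 → 69.3113 [stop]  node(3,2) S=120.6624 payoff=27.0776 vs cont=27.4509 → 27.4509 [wait]  node(3,3) S=185.6387 payoff=0.0000 vs cont=0.0000 → 0.0000 [wait]
k=2: node(2,0) S=63.2305 payoff=84.5095 vs cont=83.8334 → 84.5095 [stop]  node(2,1) S=97.2800 payoff=50.4600 vs cont=50.0605 → 50.4600 [stop]  node(2,2) S=149.6650 payoff=0.0000 vs cont=14.9337 → 14.9337 [wait]
k=1: node(1,0) S=78.4287 payoff=69.3113 vs cont=68.6837 → 69.3113 [stop]  node(1,1) S=120.6624 payoff=27.0776 vs cont=34.1718 → 34.1718 [wait]
k=0: node(0,0) S=97.2800 payoff=50.4600 vs cont=53.0852 → 53.0852 [wait]

price = 53.0852
tree:
53.0852
69.3113 34.1718
84.5095 50.4600 14.9337
96.7625 69.3113 27.4509 0.0000
106.6411 84.5095 50.4600 0.0000 0.0000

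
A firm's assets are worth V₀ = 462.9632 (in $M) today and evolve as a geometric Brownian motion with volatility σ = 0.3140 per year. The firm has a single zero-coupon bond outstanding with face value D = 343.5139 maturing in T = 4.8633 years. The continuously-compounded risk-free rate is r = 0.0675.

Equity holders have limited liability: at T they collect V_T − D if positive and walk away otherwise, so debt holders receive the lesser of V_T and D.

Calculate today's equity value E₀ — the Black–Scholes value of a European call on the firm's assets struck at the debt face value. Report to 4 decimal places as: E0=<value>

Work the structural quantities from V₀ = 462.9632 against face 343.5139:
d₁ = [ln(V₀/D) + (r + σ²/2)T] / (σ√T)
   = [ln(462.9632/343.5139) + (0.0675 + 0.5·0.3140²)·4.8633] / (0.3140·√4.8633)
   = [0.298420 + 0.568024] / 0.692461 = 1.251253
d₂ = d₁ − σ√T = 1.251253 − 0.692461 = 0.558792
N(d₁) = 0.894579,  N(d₂) = 0.711848,  e^(−rT) = 0.720167
E₀ = V₀·N(d₁) − D·e^(−rT)·N(d₂)
   = 462.9632·0.894579 − 343.5139·0.720167·0.711848 = 238.054953

E0=238.0550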